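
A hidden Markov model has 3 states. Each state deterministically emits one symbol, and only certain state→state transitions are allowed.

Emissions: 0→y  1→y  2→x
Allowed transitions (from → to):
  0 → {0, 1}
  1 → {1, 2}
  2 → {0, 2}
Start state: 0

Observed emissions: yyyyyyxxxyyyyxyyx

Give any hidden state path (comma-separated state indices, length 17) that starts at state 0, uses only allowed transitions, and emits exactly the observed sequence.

  pos 0: y in {0,1}, choose 0; start
  pos 1: y in {0,1}, choose 0; 0->0 ok
  pos 2: y in {0,1}, choose 0; 0->0 ok
  pos 3: y in {0,1}, choose 0; 0->0 ok
  pos 4: y in {0,1}, choose 0; 0->0 ok
  pos 5: y in {0,1}, choose 1; 0->1 ok
  pos 6: x in {2}, choose 2; 1->2 ok
  pos 7: x in {2}, choose 2; 2->2 ok
  pos 8: x in {2}, choose 2; 2->2 ok
  pos 9: y in {0,1}, choose 0; 2->0 ok
  pos 10: y in {0,1}, choose 0; 0->0 ok
  pos 11: y in {0,1}, choose 1; 0->1 ok
  pos 12: y in {0,1}, choose 1; 1->1 ok
  pos 13: x in {2}, choose 2; 1->2 ok
  pos 14: y in {0,1}, choose 0; 2->0 ok
  pos 15: y in {0,1}, choose 1; 0->1 ok
  pos 16: x in {2}, choose 2; 1->2 ok

0,0,0,0,0,1,2,2,2,0,0,1,1,2,0,1,2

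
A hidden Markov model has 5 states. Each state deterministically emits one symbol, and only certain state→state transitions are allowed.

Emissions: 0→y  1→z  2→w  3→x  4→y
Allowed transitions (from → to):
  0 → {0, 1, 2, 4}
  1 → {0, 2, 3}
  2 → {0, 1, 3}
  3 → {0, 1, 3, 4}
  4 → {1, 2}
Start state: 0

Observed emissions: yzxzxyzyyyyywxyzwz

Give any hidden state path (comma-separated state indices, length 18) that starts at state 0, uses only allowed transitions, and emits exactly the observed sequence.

0,1,3,1,3,0,1,0,0,0,0,4,2,3,4,1,2,1

  t0 'y' -> {0,4}, take 0 (start)
  t1 'z' -> {1}, take 1 (0->1 ok)
  t2 'x' -> {3}, take 3 (1->3 ok)
  t3 'z' -> {1}, take 1 (3->1 ok)
  t4 'x' -> {3}, take 3 (1->3 ok)
  t5 'y' -> {0,4}, take 0 (3->0 ok)
  t6 'z' -> {1}, take 1 (0->1 ok)
  t7 'y' -> {0,4}, take 0 (1->0 ok)
  t8 'y' -> {0,4}, take 0 (0->0 ok)
  t9 'y' -> {0,4}, take 0 (0->0 ok)
  t10 'y' -> {0,4}, take 0 (0->0 ok)
  t11 'y' -> {0,4}, take 4 (0->4 ok)
  t12 'w' -> {2}, take 2 (4->2 ok)
  t13 'x' -> {3}, take 3 (2->3 ok)
  t14 'y' -> {0,4}, take 4 (3->4 ok)
  t15 'z' -> {1}, take 1 (4->1 ok)
  t16 'w' -> {2}, take 2 (1->2 ok)
  t17 'z' -> {1}, take 1 (2->1 ok)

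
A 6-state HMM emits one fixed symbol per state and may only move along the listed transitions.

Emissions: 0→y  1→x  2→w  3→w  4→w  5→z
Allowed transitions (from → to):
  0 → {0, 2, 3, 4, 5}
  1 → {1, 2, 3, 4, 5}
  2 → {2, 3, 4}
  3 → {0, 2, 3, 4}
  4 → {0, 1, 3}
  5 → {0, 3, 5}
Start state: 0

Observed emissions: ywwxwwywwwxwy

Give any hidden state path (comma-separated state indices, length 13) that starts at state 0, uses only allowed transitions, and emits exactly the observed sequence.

  pos 0: y in {0}, choose 0; start
  pos 1: w in {2,3,4}, choose 2; 0->2 ok
  pos 2: w in {2,3,4}, choose 4; 2->4 ok
  pos 3: x in {1}, choose 1; 4->1 ok
  pos 4: w in {2,3,4}, choose 2; 1->2 ok
  pos 5: w in {2,3,4}, choose 4; 2->4 ok
  pos 6: y in {0}, choose 0; 4->0 ok
  pos 7: w in {2,3,4}, choose 2; 0->2 ok
  pos 8: w in {2,3,4}, choose 2; 2->2 ok
  pos 9: w in {2,3,4}, choose 4; 2->4 ok
  pos 10: x in {1}, choose 1; 4->1 ok
  pos 11: w in {2,3,4}, choose 3; 1->3 ok
  pos 12: y in {0}, choose 0; 3->0 ok

0,2,4,1,2,4,0,2,2,4,1,3,0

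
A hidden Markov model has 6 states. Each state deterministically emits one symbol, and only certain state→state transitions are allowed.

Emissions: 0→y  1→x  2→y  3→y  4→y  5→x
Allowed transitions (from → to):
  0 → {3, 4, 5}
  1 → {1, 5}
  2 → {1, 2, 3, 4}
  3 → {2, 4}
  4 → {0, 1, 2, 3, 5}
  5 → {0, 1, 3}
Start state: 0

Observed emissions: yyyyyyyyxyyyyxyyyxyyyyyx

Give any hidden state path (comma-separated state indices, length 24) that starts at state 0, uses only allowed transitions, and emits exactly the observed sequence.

0,3,4,0,4,2,3,4,5,0,4,3,4,5,3,4,0,5,3,4,2,3,2,1

  [0] y  {0,2,3,4}  => 0  start
  [1] y  {0,2,3,4}  => 3  0->3 ok
  [2] y  {0,2,3,4}  => 4  3->4 ok
  [3] y  {0,2,3,4}  => 0  4->0 ok
  [4] y  {0,2,3,4}  => 4  0->4 ok
  [5] y  {0,2,3,4}  => 2  4->2 ok
  [6] y  {0,2,3,4}  => 3  2->3 ok
  [7] y  {0,2,3,4}  => 4  3->4 ok
  [8] x  {1,5}  => 5  4->5 ok
  [9] y  {0,2,3,4}  => 0  5->0 ok
  [10] y  {0,2,3,4}  => 4  0->4 ok
  [11] y  {0,2,3,4}  => 3  4->3 ok
  [12] y  {0,2,3,4}  => 4  3->4 ok
  [13] x  {1,5}  => 5  4->5 ok
  [14] y  {0,2,3,4}  => 3  5->3 ok
  [15] y  {0,2,3,4}  => 4  3->4 ok
  [16] y  {0,2,3,4}  => 0  4->0 ok
  [17] x  {1,5}  => 5  0->5 ok
  [18] y  {0,2,3,4}  => 3  5->3 ok
  [19] y  {0,2,3,4}  => 4  3->4 ok
  [20] y  {0,2,3,4}  => 2  4->2 ok
  [21] y  {0,2,3,4}  => 3  2->3 ok
  [22] y  {0,2,3,4}  => 2  3->2 ok
  [23] x  {1,5}  => 1  2->1 ok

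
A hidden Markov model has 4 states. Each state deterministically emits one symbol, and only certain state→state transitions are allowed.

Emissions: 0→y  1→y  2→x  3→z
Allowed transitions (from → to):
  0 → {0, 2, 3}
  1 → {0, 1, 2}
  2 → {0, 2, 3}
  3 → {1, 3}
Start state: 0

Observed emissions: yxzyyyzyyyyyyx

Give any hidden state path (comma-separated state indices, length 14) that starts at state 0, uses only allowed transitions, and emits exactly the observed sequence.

  [0] y  {0,1}  => 0  start
  [1] x  {2}  => 2  0->2 ok
  [2] z  {3}  => 3  2->3 ok
  [3] y  {0,1}  => 1  3->1 ok
  [4] y  {0,1}  => 0  1->0 ok
  [5] y  {0,1}  => 0  0->0 ok
  [6] z  {3}  => 3  0->3 ok
  [7] y  {0,1}  => 1  3->1 ok
  [8] y  {0,1}  => 1  1->1 ok
  [9] y  {0,1}  => 1  1->1 ok
  [10] y  {0,1}  => 1  1->1 ok
  [11] y  {0,1}  => 1  1->1 ok
  [12] y  {0,1}  => 1  1->1 ok
  [13] x  {2}  => 2  1->2 ok

0,2,3,1,0,0,3,1,1,1,1,1,1,2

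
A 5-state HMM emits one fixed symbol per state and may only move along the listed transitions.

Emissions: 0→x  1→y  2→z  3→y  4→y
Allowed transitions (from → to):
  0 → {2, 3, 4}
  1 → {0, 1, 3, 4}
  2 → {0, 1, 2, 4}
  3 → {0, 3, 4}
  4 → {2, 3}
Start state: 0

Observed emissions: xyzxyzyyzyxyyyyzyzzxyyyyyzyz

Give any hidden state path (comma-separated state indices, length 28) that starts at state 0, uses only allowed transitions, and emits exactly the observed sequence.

0,4,2,0,4,2,1,4,2,1,0,3,4,3,4,2,4,2,2,0,4,3,4,3,4,2,4,2

  [0] x  {0}  => 0  start
  [1] y  {1,3,4}  => 4  0->4 ok
  [2] z  {2}  => 2  4->2 ok
  [3] x  {0}  => 0  2->0 ok
  [4] y  {1,3,4}  => 4  0->4 ok
  [5] z  {2}  => 2  4->2 ok
  [6] y  {1,3,4}  => 1  2->1 ok
  [7] y  {1,3,4}  => 4  1->4 ok
  [8] z  {2}  => 2  4->2 ok
  [9] y  {1,3,4}  => 1  2->1 ok
  [10] x  {0}  => 0  1->0 ok
  [11] y  {1,3,4}  => 3  0->3 ok
  [12] y  {1,3,4}  => 4  3->4 ok
  [13] y  {1,3,4}  => 3  4->3 ok
  [14] y  {1,3,4}  => 4  3->4 ok
  [15] z  {2}  => 2  4->2 ok
  [16] y  {1,3,4}  => 4  2->4 ok
  [17] z  {2}  => 2  4->2 ok
  [18] z  {2}  => 2  2->2 ok
  [19] x  {0}  => 0  2->0 ok
  [20] y  {1,3,4}  => 4  0->4 ok
  [21] y  {1,3,4}  => 3  4->3 ok
  [22] y  {1,3,4}  => 4  3->4 ok
  [23] y  {1,3,4}  => 3  4->3 ok
  [24] y  {1,3,4}  => 4  3->4 ok
  [25] z  {2}  => 2  4->2 ok
  [26] y  {1,3,4}  => 4  2->4 ok
  [27] z  {2}  => 2  4->2 ok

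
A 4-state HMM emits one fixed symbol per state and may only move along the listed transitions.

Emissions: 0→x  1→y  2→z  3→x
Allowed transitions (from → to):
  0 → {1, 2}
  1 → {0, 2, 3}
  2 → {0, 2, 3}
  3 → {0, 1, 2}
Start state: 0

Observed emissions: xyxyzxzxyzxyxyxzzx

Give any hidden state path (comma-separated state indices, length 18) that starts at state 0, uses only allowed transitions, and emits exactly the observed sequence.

  pos 0: x in {0,3}, choose 0; start
  pos 1: y in {1}, choose 1; 0->1 ok
  pos 2: x in {0,3}, choose 0; 1->0 ok
  pos 3: y in {1}, choose 1; 0->1 ok
  pos 4: z in {2}, choose 2; 1->2 ok
  pos 5: x in {0,3}, choose 0; 2->0 ok
  pos 6: z in {2}, choose 2; 0->2 ok
  pos 7: x in {0,3}, choose 0; 2->0 ok
  pos 8: y in {1}, choose 1; 0->1 ok
  pos 9: z in {2}, choose 2; 1->2 ok
  pos 10: x in {0,3}, choose 3; 2->3 ok
  pos 11: y in {1}, choose 1; 3->1 ok
  pos 12: x in {0,3}, choose 0; 1->0 ok
  pos 13: y in {1}, choose 1; 0->1 ok
  pos 14: x in {0,3}, choose 3; 1->3 ok
  pos 15: z in {2}, choose 2; 3->2 ok
  pos 16: z in {2}, choose 2; 2->2 ok
  pos 17: x in {0,3}, choose 3; 2->3 ok

0,1,0,1,2,0,2,0,1,2,3,1,0,1,3,2,2,3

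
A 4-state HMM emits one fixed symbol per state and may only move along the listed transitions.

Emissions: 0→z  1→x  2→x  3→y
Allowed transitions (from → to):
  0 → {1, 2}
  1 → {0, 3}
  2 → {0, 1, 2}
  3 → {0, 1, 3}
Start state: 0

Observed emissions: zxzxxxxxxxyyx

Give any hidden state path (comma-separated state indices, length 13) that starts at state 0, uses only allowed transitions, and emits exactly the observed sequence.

  [0] z  {0}  => 0  start
  [1] x  {1,2}  => 1  0->1 ok
  [2] z  {0}  => 0  1->0 ok
  [3] x  {1,2}  => 2  0->2 ok
  [4] x  {1,2}  => 2  2->2 ok
  [5] x  {1,2}  => 2  2->2 ok
  [6] x  {1,2}  => 2  2->2 ok
  [7] x  {1,2}  => 2  2->2 ok
  [8] x  {1,2}  => 2  2->2 ok
  [9] x  {1,2}  => 1  2->1 ok
  [10] y  {3}  => 3  1->3 ok
  [11] y  {3}  => 3  3->3 ok
  [12] x  {1,2}  => 1  3->1 ok

0,1,0,2,2,2,2,2,2,1,3,3,1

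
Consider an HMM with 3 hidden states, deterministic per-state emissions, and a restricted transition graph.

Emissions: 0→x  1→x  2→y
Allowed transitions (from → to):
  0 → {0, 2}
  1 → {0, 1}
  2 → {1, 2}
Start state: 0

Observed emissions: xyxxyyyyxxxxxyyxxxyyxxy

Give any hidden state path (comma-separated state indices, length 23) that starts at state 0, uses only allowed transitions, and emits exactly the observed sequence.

  [0] x  {0,1}  => 0  start
  [1] y  {2}  => 2  0->2 ok
  [2] x  {0,1}  => 1  2->1 ok
  [3] x  {0,1}  => 0  1->0 ok
  [4] y  {2}  => 2  0->2 ok
  [5] y  {2}  => 2  2->2 ok
  [6] y  {2}  => 2  2->2 ok
  [7] y  {2}  => 2  2->2 ok
  [8] x  {0,1}  => 1  2->1 ok
  [9] x  {0,1}  => 1  1->1 ok
  [10] x  {0,1}  => 1  1->1 ok
  [11] x  {0,1}  => 1  1->1 ok
  [12] x  {0,1}  => 0  1->0 ok
  [13] y  {2}  => 2  0->2 ok
  [14] y  {2}  => 2  2->2 ok
  [15] x  {0,1}  => 1  2->1 ok
  [16] x  {0,1}  => 1  1->1 ok
  [17] x  {0,1}  => 0  1->0 ok
  [18] y  {2}  => 2  0->2 ok
  [19] y  {2}  => 2  2->2 ok
  [20] x  {0,1}  => 1  2->1 ok
  [21] x  {0,1}  => 0  1->0 ok
  [22] y  {2}  => 2  0->2 ok

0,2,1,0,2,2,2,2,1,1,1,1,0,2,2,1,1,0,2,2,1,0,2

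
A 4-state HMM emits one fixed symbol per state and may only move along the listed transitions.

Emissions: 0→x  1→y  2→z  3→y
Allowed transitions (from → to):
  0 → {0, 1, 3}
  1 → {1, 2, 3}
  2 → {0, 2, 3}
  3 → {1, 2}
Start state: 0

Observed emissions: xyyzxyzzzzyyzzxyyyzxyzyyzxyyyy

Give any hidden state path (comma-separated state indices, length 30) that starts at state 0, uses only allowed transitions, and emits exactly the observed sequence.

0,1,3,2,0,3,2,2,2,2,3,1,2,2,0,1,1,3,2,0,3,2,3,1,2,0,1,3,1,1

  t0 'x' -> {0}, take 0 (start)
  t1 'y' -> {1,3}, take 1 (0->1 ok)
  t2 'y' -> {1,3}, take 3 (1->3 ok)
  t3 'z' -> {2}, take 2 (3->2 ok)
  t4 'x' -> {0}, take 0 (2->0 ok)
  t5 'y' -> {1,3}, take 3 (0->3 ok)
  t6 'z' -> {2}, take 2 (3->2 ok)
  t7 'z' -> {2}, take 2 (2->2 ok)
  t8 'z' -> {2}, take 2 (2->2 ok)
  t9 'z' -> {2}, take 2 (2->2 ok)
  t10 'y' -> {1,3}, take 3 (2->3 ok)
  t11 'y' -> {1,3}, take 1 (3->1 ok)
  t12 'z' -> {2}, take 2 (1->2 ok)
  t13 'z' -> {2}, take 2 (2->2 ok)
  t14 'x' -> {0}, take 0 (2->0 ok)
  t15 'y' -> {1,3}, take 1 (0->1 ok)
  t16 'y' -> {1,3}, take 1 (1->1 ok)
  t17 'y' -> {1,3}, take 3 (1->3 ok)
  t18 'z' -> {2}, take 2 (3->2 ok)
  t19 'x' -> {0}, take 0 (2->0 ok)
  t20 'y' -> {1,3}, take 3 (0->3 ok)
  t21 'z' -> {2}, take 2 (3->2 ok)
  t22 'y' -> {1,3}, take 3 (2->3 ok)
  t23 'y' -> {1,3}, take 1 (3->1 ok)
  t24 'z' -> {2}, take 2 (1->2 ok)
  t25 'x' -> {0}, take 0 (2->0 ok)
  t26 'y' -> {1,3}, take 1 (0->1 ok)
  t27 'y' -> {1,3}, take 3 (1->3 ok)
  t28 'y' -> {1,3}, take 1 (3->1 ok)
  t29 'y' -> {1,3}, take 1 (1->1 ok)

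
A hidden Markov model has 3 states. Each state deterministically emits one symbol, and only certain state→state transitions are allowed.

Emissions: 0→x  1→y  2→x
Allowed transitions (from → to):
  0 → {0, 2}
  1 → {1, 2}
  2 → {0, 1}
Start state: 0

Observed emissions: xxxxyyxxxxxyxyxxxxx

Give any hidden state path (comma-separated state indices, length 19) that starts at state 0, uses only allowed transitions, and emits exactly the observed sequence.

0,2,0,2,1,1,2,0,2,0,2,1,2,1,2,0,0,2,0

  t0 'x' -> {0,2}, take 0 (start)
  t1 'x' -> {0,2}, take 2 (0->2 ok)
  t2 'x' -> {0,2}, take 0 (2->0 ok)
  t3 'x' -> {0,2}, take 2 (0->2 ok)
  t4 'y' -> {1}, take 1 (2->1 ok)
  t5 'y' -> {1}, take 1 (1->1 ok)
  t6 'x' -> {0,2}, take 2 (1->2 ok)
  t7 'x' -> {0,2}, take 0 (2->0 ok)
  t8 'x' -> {0,2}, take 2 (0->2 ok)
  t9 'x' -> {0,2}, take 0 (2->0 ok)
  t10 'x' -> {0,2}, take 2 (0->2 ok)
  t11 'y' -> {1}, take 1 (2->1 ok)
  t12 'x' -> {0,2}, take 2 (1->2 ok)
  t13 'y' -> {1}, take 1 (2->1 ok)
  t14 'x' -> {0,2}, take 2 (1->2 ok)
  t15 'x' -> {0,2}, take 0 (2->0 ok)
  t16 'x' -> {0,2}, take 0 (0->0 ok)
  t17 'x' -> {0,2}, take 2 (0->2 ok)
  t18 'x' -> {0,2}, take 0 (2->0 ok)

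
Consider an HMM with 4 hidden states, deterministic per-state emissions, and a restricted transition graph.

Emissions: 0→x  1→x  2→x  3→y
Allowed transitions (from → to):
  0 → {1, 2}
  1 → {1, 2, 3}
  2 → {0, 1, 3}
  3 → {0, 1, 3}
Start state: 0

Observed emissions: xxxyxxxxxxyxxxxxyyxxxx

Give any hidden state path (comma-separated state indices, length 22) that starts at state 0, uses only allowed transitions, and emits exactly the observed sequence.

0,1,2,3,0,2,0,2,0,1,3,1,1,1,2,1,3,3,0,2,0,1

  0: obs=x cand={0,1,2} pick 0 [start]
  1: obs=x cand={0,1,2} pick 1 [0->1 ok]
  2: obs=x cand={0,1,2} pick 2 [1->2 ok]
  3: obs=y cand={3} pick 3 [2->3 ok]
  4: obs=x cand={0,1,2} pick 0 [3->0 ok]
  5: obs=x cand={0,1,2} pick 2 [0->2 ok]
  6: obs=x cand={0,1,2} pick 0 [2->0 ok]
  7: obs=x cand={0,1,2} pick 2 [0->2 ok]
  8: obs=x cand={0,1,2} pick 0 [2->0 ok]
  9: obs=x cand={0,1,2} pick 1 [0->1 ok]
  10: obs=y cand={3} pick 3 [1->3 ok]
  11: obs=x cand={0,1,2} pick 1 [3->1 ok]
  12: obs=x cand={0,1,2} pick 1 [1->1 ok]
  13: obs=x cand={0,1,2} pick 1 [1->1 ok]
  14: obs=x cand={0,1,2} pick 2 [1->2 ok]
  15: obs=x cand={0,1,2} pick 1 [2->1 ok]
  16: obs=y cand={3} pick 3 [1->3 ok]
  17: obs=y cand={3} pick 3 [3->3 ok]
  18: obs=x cand={0,1,2} pick 0 [3->0 ok]
  19: obs=x cand={0,1,2} pick 2 [0->2 ok]
  20: obs=x cand={0,1,2} pick 0 [2->0 ok]
  21: obs=x cand={0,1,2} pick 1 [0->1 ok]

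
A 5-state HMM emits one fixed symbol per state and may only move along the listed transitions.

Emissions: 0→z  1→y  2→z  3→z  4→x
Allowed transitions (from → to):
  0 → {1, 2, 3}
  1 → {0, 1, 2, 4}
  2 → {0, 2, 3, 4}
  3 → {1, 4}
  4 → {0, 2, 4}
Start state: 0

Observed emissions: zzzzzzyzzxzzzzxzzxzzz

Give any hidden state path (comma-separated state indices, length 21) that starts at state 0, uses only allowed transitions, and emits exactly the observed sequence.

0,2,0,2,2,3,1,0,3,4,0,2,0,3,4,0,3,4,0,2,3

  t0 'z' -> {0,2,3}, take 0 (start)
  t1 'z' -> {0,2,3}, take 2 (0->2 ok)
  t2 'z' -> {0,2,3}, take 0 (2->0 ok)
  t3 'z' -> {0,2,3}, take 2 (0->2 ok)
  t4 'z' -> {0,2,3}, take 2 (2->2 ok)
  t5 'z' -> {0,2,3}, take 3 (2->3 ok)
  t6 'y' -> {1}, take 1 (3->1 ok)
  t7 'z' -> {0,2,3}, take 0 (1->0 ok)
  t8 'z' -> {0,2,3}, take 3 (0->3 ok)
  t9 'x' -> {4}, take 4 (3->4 ok)
  t10 'z' -> {0,2,3}, take 0 (4->0 ok)
  t11 'z' -> {0,2,3}, take 2 (0->2 ok)
  t12 'z' -> {0,2,3}, take 0 (2->0 ok)
  t13 'z' -> {0,2,3}, take 3 (0->3 ok)
  t14 'x' -> {4}, take 4 (3->4 ok)
  t15 'z' -> {0,2,3}, take 0 (4->0 ok)
  t16 'z' -> {0,2,3}, take 3 (0->3 ok)
  t17 'x' -> {4}, take 4 (3->4 ok)
  t18 'z' -> {0,2,3}, take 0 (4->0 ok)
  t19 'z' -> {0,2,3}, take 2 (0->2 ok)
  t20 'z' -> {0,2,3}, take 3 (2->3 ok)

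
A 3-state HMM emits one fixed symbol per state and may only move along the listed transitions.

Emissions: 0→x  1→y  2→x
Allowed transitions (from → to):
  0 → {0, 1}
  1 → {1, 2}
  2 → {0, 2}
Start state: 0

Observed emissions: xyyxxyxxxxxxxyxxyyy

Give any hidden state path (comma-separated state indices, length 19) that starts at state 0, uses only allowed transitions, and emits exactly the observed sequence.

  t0 'x' -> {0,2}, take 0 (start)
  t1 'y' -> {1}, take 1 (0->1 ok)
  t2 'y' -> {1}, take 1 (1->1 ok)
  t3 'x' -> {0,2}, take 2 (1->2 ok)
  t4 'x' -> {0,2}, take 0 (2->0 ok)
  t5 'y' -> {1}, take 1 (0->1 ok)
  t6 'x' -> {0,2}, take 2 (1->2 ok)
  t7 'x' -> {0,2}, take 2 (2->2 ok)
  t8 'x' -> {0,2}, take 2 (2->2 ok)
  t9 'x' -> {0,2}, take 2 (2->2 ok)
  t10 'x' -> {0,2}, take 2 (2->2 ok)
  t11 'x' -> {0,2}, take 0 (2->0 ok)
  t12 'x' -> {0,2}, take 0 (0->0 ok)
  t13 'y' -> {1}, take 1 (0->1 ok)
  t14 'x' -> {0,2}, take 2 (1->2 ok)
  t15 'x' -> {0,2}, take 0 (2->0 ok)
  t16 'y' -> {1}, take 1 (0->1 ok)
  t17 'y' -> {1}, take 1 (1->1 ok)
  t18 'y' -> {1}, take 1 (1->1 ok)

0,1,1,2,0,1,2,2,2,2,2,0,0,1,2,0,1,1,1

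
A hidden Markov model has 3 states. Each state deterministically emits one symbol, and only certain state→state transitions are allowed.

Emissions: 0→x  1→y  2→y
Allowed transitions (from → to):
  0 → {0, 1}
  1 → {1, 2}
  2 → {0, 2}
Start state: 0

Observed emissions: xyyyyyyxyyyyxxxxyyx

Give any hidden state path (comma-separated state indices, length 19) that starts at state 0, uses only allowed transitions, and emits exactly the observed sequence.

  0: obs=x cand={0} pick 0 [start]
  1: obs=y cand={1,2} pick 1 [0->1 ok]
  2: obs=y cand={1,2} pick 1 [1->1 ok]
  3: obs=y cand={1,2} pick 1 [1->1 ok]
  4: obs=y cand={1,2} pick 1 [1->1 ok]
  5: obs=y cand={1,2} pick 2 [1->2 ok]
  6: obs=y cand={1,2} pick 2 [2->2 ok]
  7: obs=x cand={0} pick 0 [2->0 ok]
  8: obs=y cand={1,2} pick 1 [0->1 ok]
  9: obs=y cand={1,2} pick 1 [1->1 ok]
  10: obs=y cand={1,2} pick 1 [1->1 ok]
  11: obs=y cand={1,2} pick 2 [1->2 ok]
  12: obs=x cand={0} pick 0 [2->0 ok]
  13: obs=x cand={0} pick 0 [0->0 ok]
  14: obs=x cand={0} pick 0 [0->0 ok]
  15: obs=x cand={0} pick 0 [0->0 ok]
  16: obs=y cand={1,2} pick 1 [0->1 ok]
  17: obs=y cand={1,2} pick 2 [1->2 ok]
  18: obs=x cand={0} pick 0 [2->0 ok]

0,1,1,1,1,2,2,0,1,1,1,2,0,0,0,0,1,2,0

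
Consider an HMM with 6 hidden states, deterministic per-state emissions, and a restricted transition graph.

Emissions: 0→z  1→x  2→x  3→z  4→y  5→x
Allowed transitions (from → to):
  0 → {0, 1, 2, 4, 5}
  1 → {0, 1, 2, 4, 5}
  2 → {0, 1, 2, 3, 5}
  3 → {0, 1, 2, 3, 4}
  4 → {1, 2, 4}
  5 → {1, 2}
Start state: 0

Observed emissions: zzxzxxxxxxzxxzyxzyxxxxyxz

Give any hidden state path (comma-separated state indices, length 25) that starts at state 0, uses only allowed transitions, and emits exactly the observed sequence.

0,0,1,0,5,1,5,2,1,2,0,1,1,0,4,1,0,4,1,1,1,1,4,1,0

  pos 0: z in {0,3}, choose 0; start
  pos 1: z in {0,3}, choose 0; 0->0 ok
  pos 2: x in {1,2,5}, choose 1; 0->1 ok
  pos 3: z in {0,3}, choose 0; 1->0 ok
  pos 4: x in {1,2,5}, choose 5; 0->5 ok
  pos 5: x in {1,2,5}, choose 1; 5->1 ok
  pos 6: x in {1,2,5}, choose 5; 1->5 ok
  pos 7: x in {1,2,5}, choose 2; 5->2 ok
  pos 8: x in {1,2,5}, choose 1; 2->1 ok
  pos 9: x in {1,2,5}, choose 2; 1->2 ok
  pos 10: z in {0,3}, choose 0; 2->0 ok
  pos 11: x in {1,2,5}, choose 1; 0->1 ok
  pos 12: x in {1,2,5}, choose 1; 1->1 ok
  pos 13: z in {0,3}, choose 0; 1->0 ok
  pos 14: y in {4}, choose 4; 0->4 ok
  pos 15: x in {1,2,5}, choose 1; 4->1 ok
  pos 16: z in {0,3}, choose 0; 1->0 ok
  pos 17: y in {4}, choose 4; 0->4 ok
  pos 18: x in {1,2,5}, choose 1; 4->1 ok
  pos 19: x in {1,2,5}, choose 1; 1->1 ok
  pos 20: x in {1,2,5}, choose 1; 1->1 ok
  pos 21: x in {1,2,5}, choose 1; 1->1 ok
  pos 22: y in {4}, choose 4; 1->4 ok
  pos 23: x in {1,2,5}, choose 1; 4->1 ok
  pos 24: z in {0,3}, choose 0; 1->0 ok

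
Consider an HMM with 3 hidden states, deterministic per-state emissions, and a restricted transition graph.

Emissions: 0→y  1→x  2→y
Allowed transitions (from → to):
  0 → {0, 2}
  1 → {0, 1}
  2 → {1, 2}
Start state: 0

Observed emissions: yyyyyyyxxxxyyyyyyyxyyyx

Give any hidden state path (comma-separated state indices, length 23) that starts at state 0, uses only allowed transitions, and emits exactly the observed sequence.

0,0,0,0,0,2,2,1,1,1,1,0,0,2,2,2,2,2,1,0,2,2,1

  pos 0: y in {0,2}, choose 0; start
  pos 1: y in {0,2}, choose 0; 0->0 ok
  pos 2: y in {0,2}, choose 0; 0->0 ok
  pos 3: y in {0,2}, choose 0; 0->0 ok
  pos 4: y in {0,2}, choose 0; 0->0 ok
  pos 5: y in {0,2}, choose 2; 0->2 ok
  pos 6: y in {0,2}, choose 2; 2->2 ok
  pos 7: x in {1}, choose 1; 2->1 ok
  pos 8: x in {1}, choose 1; 1->1 ok
  pos 9: x in {1}, choose 1; 1->1 ok
  pos 10: x in {1}, choose 1; 1->1 ok
  pos 11: y in {0,2}, choose 0; 1->0 ok
  pos 12: y in {0,2}, choose 0; 0->0 ok
  pos 13: y in {0,2}, choose 2; 0->2 ok
  pos 14: y in {0,2}, choose 2; 2->2 ok
  pos 15: y in {0,2}, choose 2; 2->2 ok
  pos 16: y in {0,2}, choose 2; 2->2 ok
  pos 17: y in {0,2}, choose 2; 2->2 ok
  pos 18: x in {1}, choose 1; 2->1 ok
  pos 19: y in {0,2}, choose 0; 1->0 ok
  pos 20: y in {0,2}, choose 2; 0->2 ok
  pos 21: y in {0,2}, choose 2; 2->2 ok
  pos 22: x in {1}, choose 1; 2->1 ok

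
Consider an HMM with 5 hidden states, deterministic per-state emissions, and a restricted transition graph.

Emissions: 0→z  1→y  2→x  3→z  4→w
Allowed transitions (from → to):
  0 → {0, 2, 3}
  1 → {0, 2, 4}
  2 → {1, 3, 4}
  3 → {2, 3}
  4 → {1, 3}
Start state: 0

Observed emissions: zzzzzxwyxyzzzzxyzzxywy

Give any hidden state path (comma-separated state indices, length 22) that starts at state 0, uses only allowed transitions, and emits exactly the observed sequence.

0,0,0,0,3,2,4,1,2,1,0,0,3,3,2,1,0,3,2,1,4,1

  [0] z  {0,3}  => 0  start
  [1] z  {0,3}  => 0  0->0 ok
  [2] z  {0,3}  => 0  0->0 ok
  [3] z  {0,3}  => 0  0->0 ok
  [4] z  {0,3}  => 3  0->3 ok
  [5] x  {2}  => 2  3->2 ok
  [6] w  {4}  => 4  2->4 ok
  [7] y  {1}  => 1  4->1 ok
  [8] x  {2}  => 2  1->2 ok
  [9] y  {1}  => 1  2->1 ok
  [10] z  {0,3}  => 0  1->0 ok
  [11] z  {0,3}  => 0  0->0 ok
  [12] z  {0,3}  => 3  0->3 ok
  [13] z  {0,3}  => 3  3->3 ok
  [14] x  {2}  => 2  3->2 ok
  [15] y  {1}  => 1  2->1 ok
  [16] z  {0,3}  => 0  1->0 ok
  [17] z  {0,3}  => 3  0->3 ok
  [18] x  {2}  => 2  3->2 ok
  [19] y  {1}  => 1  2->1 ok
  [20] w  {4}  => 4  1->4 ok
  [21] y  {1}  => 1  4->1 ok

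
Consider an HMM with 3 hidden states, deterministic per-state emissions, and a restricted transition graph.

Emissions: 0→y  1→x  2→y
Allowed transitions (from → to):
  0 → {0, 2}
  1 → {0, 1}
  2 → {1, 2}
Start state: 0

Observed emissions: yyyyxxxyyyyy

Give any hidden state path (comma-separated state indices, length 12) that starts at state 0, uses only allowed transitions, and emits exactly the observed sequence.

0,0,2,2,1,1,1,0,0,0,0,2

  pos 0: y in {0,2}, choose 0; start
  pos 1: y in {0,2}, choose 0; 0->0 ok
  pos 2: y in {0,2}, choose 2; 0->2 ok
  pos 3: y in {0,2}, choose 2; 2->2 ok
  pos 4: x in {1}, choose 1; 2->1 ok
  pos 5: x in {1}, choose 1; 1->1 ok
  pos 6: x in {1}, choose 1; 1->1 ok
  pos 7: y in {0,2}, choose 0; 1->0 ok
  pos 8: y in {0,2}, choose 0; 0->0 ok
  pos 9: y in {0,2}, choose 0; 0->0 ok
  pos 10: y in {0,2}, choose 0; 0->0 ok
  pos 11: y in {0,2}, choose 2; 0->2 ok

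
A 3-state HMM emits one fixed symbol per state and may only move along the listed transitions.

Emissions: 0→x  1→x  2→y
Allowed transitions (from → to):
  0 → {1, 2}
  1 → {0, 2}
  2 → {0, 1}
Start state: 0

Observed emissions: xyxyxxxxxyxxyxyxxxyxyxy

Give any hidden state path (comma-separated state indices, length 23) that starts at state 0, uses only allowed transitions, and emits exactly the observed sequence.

  t0 'x' -> {0,1}, take 0 (start)
  t1 'y' -> {2}, take 2 (0->2 ok)
  t2 'x' -> {0,1}, take 0 (2->0 ok)
  t3 'y' -> {2}, take 2 (0->2 ok)
  t4 'x' -> {0,1}, take 1 (2->1 ok)
  t5 'x' -> {0,1}, take 0 (1->0 ok)
  t6 'x' -> {0,1}, take 1 (0->1 ok)
  t7 'x' -> {0,1}, take 0 (1->0 ok)
  t8 'x' -> {0,1}, take 1 (0->1 ok)
  t9 'y' -> {2}, take 2 (1->2 ok)
  t10 'x' -> {0,1}, take 1 (2->1 ok)
  t11 'x' -> {0,1}, take 0 (1->0 ok)
  t12 'y' -> {2}, take 2 (0->2 ok)
  t13 'x' -> {0,1}, take 1 (2->1 ok)
  t14 'y' -> {2}, take 2 (1->2 ok)
  t15 'x' -> {0,1}, take 1 (2->1 ok)
  t16 'x' -> {0,1}, take 0 (1->0 ok)
  t17 'x' -> {0,1}, take 1 (0->1 ok)
  t18 'y' -> {2}, take 2 (1->2 ok)
  t19 'x' -> {0,1}, take 1 (2->1 ok)
  t20 'y' -> {2}, take 2 (1->2 ok)
  t21 'x' -> {0,1}, take 1 (2->1 ok)
  t22 'y' -> {2}, take 2 (1->2 ok)

0,2,0,2,1,0,1,0,1,2,1,0,2,1,2,1,0,1,2,1,2,1,2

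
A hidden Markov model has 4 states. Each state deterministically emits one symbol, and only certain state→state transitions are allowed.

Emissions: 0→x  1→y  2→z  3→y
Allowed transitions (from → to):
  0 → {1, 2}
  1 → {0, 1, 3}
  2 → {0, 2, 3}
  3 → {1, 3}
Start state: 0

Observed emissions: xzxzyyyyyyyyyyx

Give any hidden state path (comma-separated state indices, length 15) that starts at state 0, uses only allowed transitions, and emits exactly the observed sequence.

  pos 0: x in {0}, choose 0; start
  pos 1: z in {2}, choose 2; 0->2 ok
  pos 2: x in {0}, choose 0; 2->0 ok
  pos 3: z in {2}, choose 2; 0->2 ok
  pos 4: y in {1,3}, choose 3; 2->3 ok
  pos 5: y in {1,3}, choose 3; 3->3 ok
  pos 6: y in {1,3}, choose 3; 3->3 ok
  pos 7: y in {1,3}, choose 1; 3->1 ok
  pos 8: y in {1,3}, choose 3; 1->3 ok
  pos 9: y in {1,3}, choose 3; 3->3 ok
  pos 10: y in {1,3}, choose 1; 3->1 ok
  pos 11: y in {1,3}, choose 1; 1->1 ok
  pos 12: y in {1,3}, choose 3; 1->3 ok
  pos 13: y in {1,3}, choose 1; 3->1 ok
  pos 14: x in {0}, choose 0; 1->0 ok

0,2,0,2,3,3,3,1,3,3,1,1,3,1,0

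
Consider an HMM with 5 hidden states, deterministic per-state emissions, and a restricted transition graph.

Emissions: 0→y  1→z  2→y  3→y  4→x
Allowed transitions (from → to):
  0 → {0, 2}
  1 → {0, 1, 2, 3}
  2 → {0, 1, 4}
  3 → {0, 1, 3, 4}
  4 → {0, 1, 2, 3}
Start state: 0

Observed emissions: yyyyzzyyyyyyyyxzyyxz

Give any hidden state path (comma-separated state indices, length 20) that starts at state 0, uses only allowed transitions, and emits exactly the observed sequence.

0,0,0,2,1,1,0,2,0,0,2,0,0,2,4,1,0,2,4,1

  [0] y  {0,2,3}  => 0  start
  [1] y  {0,2,3}  => 0  0->0 ok
  [2] y  {0,2,3}  => 0  0->0 ok
  [3] y  {0,2,3}  => 2  0->2 ok
  [4] z  {1}  => 1  2->1 ok
  [5] z  {1}  => 1  1->1 ok
  [6] y  {0,2,3}  => 0  1->0 ok
  [7] y  {0,2,3}  => 2  0->2 ok
  [8] y  {0,2,3}  => 0  2->0 ok
  [9] y  {0,2,3}  => 0  0->0 ok
  [10] y  {0,2,3}  => 2  0->2 ok
  [11] y  {0,2,3}  => 0  2->0 ok
  [12] y  {0,2,3}  => 0  0->0 ok
  [13] y  {0,2,3}  => 2  0->2 ok
  [14] x  {4}  => 4  2->4 ok
  [15] z  {1}  => 1  4->1 ok
  [16] y  {0,2,3}  => 0  1->0 ok
  [17] y  {0,2,3}  => 2  0->2 ok
  [18] x  {4}  => 4  2->4 ok
  [19] z  {1}  => 1  4->1 ok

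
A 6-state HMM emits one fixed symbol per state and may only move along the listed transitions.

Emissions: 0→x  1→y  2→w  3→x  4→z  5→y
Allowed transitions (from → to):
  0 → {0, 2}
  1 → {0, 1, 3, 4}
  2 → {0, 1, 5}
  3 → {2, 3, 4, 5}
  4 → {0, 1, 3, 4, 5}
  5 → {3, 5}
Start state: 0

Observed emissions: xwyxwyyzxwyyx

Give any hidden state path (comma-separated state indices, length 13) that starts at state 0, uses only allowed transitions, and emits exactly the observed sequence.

  [0] x  {0,3}  => 0  start
  [1] w  {2}  => 2  0->2 ok
  [2] y  {1,5}  => 5  2->5 ok
  [3] x  {0,3}  => 3  5->3 ok
  [4] w  {2}  => 2  3->2 ok
  [5] y  {1,5}  => 1  2->1 ok
  [6] y  {1,5}  => 1  1->1 ok
  [7] z  {4}  => 4  1->4 ok
  [8] x  {0,3}  => 0  4->0 ok
  [9] w  {2}  => 2  0->2 ok
  [10] y  {1,5}  => 5  2->5 ok
  [11] y  {1,5}  => 5  5->5 ok
  [12] x  {0,3}  => 3  5->3 ok

0,2,5,3,2,1,1,4,0,2,5,5,3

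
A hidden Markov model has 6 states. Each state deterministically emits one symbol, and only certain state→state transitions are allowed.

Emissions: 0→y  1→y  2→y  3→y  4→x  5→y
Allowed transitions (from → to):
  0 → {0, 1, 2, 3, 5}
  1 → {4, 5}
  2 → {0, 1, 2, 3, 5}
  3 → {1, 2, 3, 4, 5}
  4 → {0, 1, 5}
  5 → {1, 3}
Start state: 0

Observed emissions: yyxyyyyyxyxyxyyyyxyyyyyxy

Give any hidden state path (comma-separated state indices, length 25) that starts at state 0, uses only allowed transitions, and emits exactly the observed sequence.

0,1,4,1,5,1,5,1,4,1,4,1,4,5,1,5,1,4,5,1,5,3,3,4,1

  t0 'y' -> {0,1,2,3,5}, take 0 (start)
  t1 'y' -> {0,1,2,3,5}, take 1 (0->1 ok)
  t2 'x' -> {4}, take 4 (1->4 ok)
  t3 'y' -> {0,1,2,3,5}, take 1 (4->1 ok)
  t4 'y' -> {0,1,2,3,5}, take 5 (1->5 ok)
  t5 'y' -> {0,1,2,3,5}, take 1 (5->1 ok)
  t6 'y' -> {0,1,2,3,5}, take 5 (1->5 ok)
  t7 'y' -> {0,1,2,3,5}, take 1 (5->1 ok)
  t8 'x' -> {4}, take 4 (1->4 ok)
  t9 'y' -> {0,1,2,3,5}, take 1 (4->1 ok)
  t10 'x' -> {4}, take 4 (1->4 ok)
  t11 'y' -> {0,1,2,3,5}, take 1 (4->1 ok)
  t12 'x' -> {4}, take 4 (1->4 ok)
  t13 'y' -> {0,1,2,3,5}, take 5 (4->5 ok)
  t14 'y' -> {0,1,2,3,5}, take 1 (5->1 ok)
  t15 'y' -> {0,1,2,3,5}, take 5 (1->5 ok)
  t16 'y' -> {0,1,2,3,5}, take 1 (5->1 ok)
  t17 'x' -> {4}, take 4 (1->4 ok)
  t18 'y' -> {0,1,2,3,5}, take 5 (4->5 ok)
  t19 'y' -> {0,1,2,3,5}, take 1 (5->1 ok)
  t20 'y' -> {0,1,2,3,5}, take 5 (1->5 ok)
  t21 'y' -> {0,1,2,3,5}, take 3 (5->3 ok)
  t22 'y' -> {0,1,2,3,5}, take 3 (3->3 ok)
  t23 'x' -> {4}, take 4 (3->4 ok)
  t24 'y' -> {0,1,2,3,5}, take 1 (4->1 ok)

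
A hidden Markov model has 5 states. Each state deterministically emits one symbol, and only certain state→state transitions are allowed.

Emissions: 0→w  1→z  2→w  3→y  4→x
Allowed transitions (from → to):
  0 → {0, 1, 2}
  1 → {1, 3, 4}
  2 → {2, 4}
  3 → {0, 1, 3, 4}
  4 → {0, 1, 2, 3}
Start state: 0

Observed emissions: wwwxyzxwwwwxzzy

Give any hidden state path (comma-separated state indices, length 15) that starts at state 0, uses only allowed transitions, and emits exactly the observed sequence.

0,2,2,4,3,1,4,0,0,0,2,4,1,1,3

  t0 'w' -> {0,2}, take 0 (start)
  t1 'w' -> {0,2}, take 2 (0->2 ok)
  t2 'w' -> {0,2}, take 2 (2->2 ok)
  t3 'x' -> {4}, take 4 (2->4 ok)
  t4 'y' -> {3}, take 3 (4->3 ok)
  t5 'z' -> {1}, take 1 (3->1 ok)
  t6 'x' -> {4}, take 4 (1->4 ok)
  t7 'w' -> {0,2}, take 0 (4->0 ok)
  t8 'w' -> {0,2}, take 0 (0->0 ok)
  t9 'w' -> {0,2}, take 0 (0->0 ok)
  t10 'w' -> {0,2}, take 2 (0->2 ok)
  t11 'x' -> {4}, take 4 (2->4 ok)
  t12 'z' -> {1}, take 1 (4->1 ok)
  t13 'z' -> {1}, take 1 (1->1 ok)
  t14 'y' -> {3}, take 3 (1->3 ok)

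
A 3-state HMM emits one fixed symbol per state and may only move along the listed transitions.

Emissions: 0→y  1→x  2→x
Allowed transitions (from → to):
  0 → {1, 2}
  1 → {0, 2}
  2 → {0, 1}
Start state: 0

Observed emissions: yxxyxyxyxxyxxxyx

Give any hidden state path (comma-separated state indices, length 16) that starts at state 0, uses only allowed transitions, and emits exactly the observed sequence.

  pos 0: y in {0}, choose 0; start
  pos 1: x in {1,2}, choose 1; 0->1 ok
  pos 2: x in {1,2}, choose 2; 1->2 ok
  pos 3: y in {0}, choose 0; 2->0 ok
  pos 4: x in {1,2}, choose 2; 0->2 ok
  pos 5: y in {0}, choose 0; 2->0 ok
  pos 6: x in {1,2}, choose 2; 0->2 ok
  pos 7: y in {0}, choose 0; 2->0 ok
  pos 8: x in {1,2}, choose 2; 0->2 ok
  pos 9: x in {1,2}, choose 1; 2->1 ok
  pos 10: y in {0}, choose 0; 1->0 ok
  pos 11: x in {1,2}, choose 1; 0->1 ok
  pos 12: x in {1,2}, choose 2; 1->2 ok
  pos 13: x in {1,2}, choose 1; 2->1 ok
  pos 14: y in {0}, choose 0; 1->0 ok
  pos 15: x in {1,2}, choose 2; 0->2 ok

0,1,2,0,2,0,2,0,2,1,0,1,2,1,0,2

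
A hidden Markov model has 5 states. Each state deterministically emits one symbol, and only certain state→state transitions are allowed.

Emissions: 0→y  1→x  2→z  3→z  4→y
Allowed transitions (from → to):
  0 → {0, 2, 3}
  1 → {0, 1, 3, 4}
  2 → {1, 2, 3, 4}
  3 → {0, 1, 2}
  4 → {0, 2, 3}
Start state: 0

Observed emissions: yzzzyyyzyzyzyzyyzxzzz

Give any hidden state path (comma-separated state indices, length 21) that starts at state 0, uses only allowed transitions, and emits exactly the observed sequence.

  t0 'y' -> {0,4}, take 0 (start)
  t1 'z' -> {2,3}, take 3 (0->3 ok)
  t2 'z' -> {2,3}, take 2 (3->2 ok)
  t3 'z' -> {2,3}, take 3 (2->3 ok)
  t4 'y' -> {0,4}, take 0 (3->0 ok)
  t5 'y' -> {0,4}, take 0 (0->0 ok)
  t6 'y' -> {0,4}, take 0 (0->0 ok)
  t7 'z' -> {2,3}, take 2 (0->2 ok)
  t8 'y' -> {0,4}, take 4 (2->4 ok)
  t9 'z' -> {2,3}, take 3 (4->3 ok)
  t10 'y' -> {0,4}, take 0 (3->0 ok)
  t11 'z' -> {2,3}, take 3 (0->3 ok)
  t12 'y' -> {0,4}, take 0 (3->0 ok)
  t13 'z' -> {2,3}, take 2 (0->2 ok)
  t14 'y' -> {0,4}, take 4 (2->4 ok)
  t15 'y' -> {0,4}, take 0 (4->0 ok)
  t16 'z' -> {2,3}, take 2 (0->2 ok)
  t17 'x' -> {1}, take 1 (2->1 ok)
  t18 'z' -> {2,3}, take 3 (1->3 ok)
  t19 'z' -> {2,3}, take 2 (3->2 ok)
  t20 'z' -> {2,3}, take 3 (2->3 ok)

0,3,2,3,0,0,0,2,4,3,0,3,0,2,4,0,2,1,3,2,3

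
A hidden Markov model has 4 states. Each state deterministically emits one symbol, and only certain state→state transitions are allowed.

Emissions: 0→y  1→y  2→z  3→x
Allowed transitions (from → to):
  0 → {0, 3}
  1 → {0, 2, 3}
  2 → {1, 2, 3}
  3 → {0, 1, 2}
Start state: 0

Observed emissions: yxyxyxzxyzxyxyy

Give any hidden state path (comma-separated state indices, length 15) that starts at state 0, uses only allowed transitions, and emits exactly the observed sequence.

0,3,0,3,0,3,2,3,1,2,3,0,3,1,0

  pos 0: y in {0,1}, choose 0; start
  pos 1: x in {3}, choose 3; 0->3 ok
  pos 2: y in {0,1}, choose 0; 3->0 ok
  pos 3: x in {3}, choose 3; 0->3 ok
  pos 4: y in {0,1}, choose 0; 3->0 ok
  pos 5: x in {3}, choose 3; 0->3 ok
  pos 6: z in {2}, choose 2; 3->2 ok
  pos 7: x in {3}, choose 3; 2->3 ok
  pos 8: y in {0,1}, choose 1; 3->1 ok
  pos 9: z in {2}, choose 2; 1->2 ok
  pos 10: x in {3}, choose 3; 2->3 ok
  pos 11: y in {0,1}, choose 0; 3->0 ok
  pos 12: x in {3}, choose 3; 0->3 ok
  pos 13: y in {0,1}, choose 1; 3->1 ok
  pos 14: y in {0,1}, choose 0; 1->0 ok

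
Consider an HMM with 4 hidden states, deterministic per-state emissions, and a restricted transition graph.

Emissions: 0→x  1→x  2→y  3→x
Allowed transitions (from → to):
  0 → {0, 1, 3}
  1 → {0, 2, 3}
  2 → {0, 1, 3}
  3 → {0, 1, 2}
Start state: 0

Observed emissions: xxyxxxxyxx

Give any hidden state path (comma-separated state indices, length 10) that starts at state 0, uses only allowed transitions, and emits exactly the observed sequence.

0,3,2,0,3,1,3,2,1,3

  pos 0: x in {0,1,3}, choose 0; start
  pos 1: x in {0,1,3}, choose 3; 0->3 ok
  pos 2: y in {2}, choose 2; 3->2 ok
  pos 3: x in {0,1,3}, choose 0; 2->0 ok
  pos 4: x in {0,1,3}, choose 3; 0->3 ok
  pos 5: x in {0,1,3}, choose 1; 3->1 ok
  pos 6: x in {0,1,3}, choose 3; 1->3 ok
  pos 7: y in {2}, choose 2; 3->2 ok
  pos 8: x in {0,1,3}, choose 1; 2->1 ok
  pos 9: x in {0,1,3}, choose 3; 1->3 ok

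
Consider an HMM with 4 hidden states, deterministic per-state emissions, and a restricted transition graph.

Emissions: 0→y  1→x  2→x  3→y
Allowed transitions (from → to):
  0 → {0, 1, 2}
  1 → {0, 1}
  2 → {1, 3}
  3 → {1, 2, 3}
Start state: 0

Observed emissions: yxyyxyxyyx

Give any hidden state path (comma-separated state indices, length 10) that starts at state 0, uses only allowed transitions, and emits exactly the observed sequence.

0,2,3,3,2,3,2,3,3,2

  pos 0: y in {0,3}, choose 0; start
  pos 1: x in {1,2}, choose 2; 0->2 ok
  pos 2: y in {0,3}, choose 3; 2->3 ok
  pos 3: y in {0,3}, choose 3; 3->3 ok
  pos 4: x in {1,2}, choose 2; 3->2 ok
  pos 5: y in {0,3}, choose 3; 2->3 ok
  pos 6: x in {1,2}, choose 2; 3->2 ok
  pos 7: y in {0,3}, choose 3; 2->3 ok
  pos 8: y in {0,3}, choose 3; 3->3 ok
  pos 9: x in {1,2}, choose 2; 3->2 ok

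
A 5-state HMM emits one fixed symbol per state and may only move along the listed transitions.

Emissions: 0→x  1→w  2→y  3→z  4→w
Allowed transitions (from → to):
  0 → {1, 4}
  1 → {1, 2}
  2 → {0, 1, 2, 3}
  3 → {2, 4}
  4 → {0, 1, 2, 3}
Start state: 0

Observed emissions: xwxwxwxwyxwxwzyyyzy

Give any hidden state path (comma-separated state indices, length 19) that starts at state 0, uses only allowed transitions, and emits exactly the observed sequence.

0,4,0,4,0,4,0,4,2,0,4,0,4,3,2,2,2,3,2

  [0] x  {0}  => 0  start
  [1] w  {1,4}  => 4  0->4 ok
  [2] x  {0}  => 0  4->0 ok
  [3] w  {1,4}  => 4  0->4 ok
  [4] x  {0}  => 0  4->0 ok
  [5] w  {1,4}  => 4  0->4 ok
  [6] x  {0}  => 0  4->0 ok
  [7] w  {1,4}  => 4  0->4 ok
  [8] y  {2}  => 2  4->2 ok
  [9] x  {0}  => 0  2->0 ok
  [10] w  {1,4}  => 4  0->4 ok
  [11] x  {0}  => 0  4->0 ok
  [12] w  {1,4}  => 4  0->4 ok
  [13] z  {3}  => 3  4->3 ok
  [14] y  {2}  => 2  3->2 ok
  [15] y  {2}  => 2  2->2 ok
  [16] y  {2}  => 2  2->2 ok
  [17] z  {3}  => 3  2->3 ok
  [18] y  {2}  => 2  3->2 ok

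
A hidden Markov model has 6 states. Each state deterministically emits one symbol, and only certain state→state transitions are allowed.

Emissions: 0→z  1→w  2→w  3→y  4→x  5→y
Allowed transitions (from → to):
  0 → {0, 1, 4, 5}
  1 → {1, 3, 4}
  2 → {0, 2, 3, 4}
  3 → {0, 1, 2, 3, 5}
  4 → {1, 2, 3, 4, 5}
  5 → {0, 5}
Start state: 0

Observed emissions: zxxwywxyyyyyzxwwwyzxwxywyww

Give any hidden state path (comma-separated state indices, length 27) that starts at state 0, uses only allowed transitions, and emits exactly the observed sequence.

0,4,4,1,3,2,4,3,5,5,5,5,0,4,1,1,1,3,0,4,1,4,3,2,3,1,1

  t0 'z' -> {0}, take 0 (start)
  t1 'x' -> {4}, take 4 (0->4 ok)
  t2 'x' -> {4}, take 4 (4->4 ok)
  t3 'w' -> {1,2}, take 1 (4->1 ok)
  t4 'y' -> {3,5}, take 3 (1->3 ok)
  t5 'w' -> {1,2}, take 2 (3->2 ok)
  t6 'x' -> {4}, take 4 (2->4 ok)
  t7 'y' -> {3,5}, take 3 (4->3 ok)
  t8 'y' -> {3,5}, take 5 (3->5 ok)
  t9 'y' -> {3,5}, take 5 (5->5 ok)
  t10 'y' -> {3,5}, take 5 (5->5 ok)
  t11 'y' -> {3,5}, take 5 (5->5 ok)
  t12 'z' -> {0}, take 0 (5->0 ok)
  t13 'x' -> {4}, take 4 (0->4 ok)
  t14 'w' -> {1,2}, take 1 (4->1 ok)
  t15 'w' -> {1,2}, take 1 (1->1 ok)
  t16 'w' -> {1,2}, take 1 (1->1 ok)
  t17 'y' -> {3,5}, take 3 (1->3 ok)
  t18 'z' -> {0}, take 0 (3->0 ok)
  t19 'x' -> {4}, take 4 (0->4 ok)
  t20 'w' -> {1,2}, take 1 (4->1 ok)
  t21 'x' -> {4}, take 4 (1->4 ok)
  t22 'y' -> {3,5}, take 3 (4->3 ok)
  t23 'w' -> {1,2}, take 2 (3->2 ok)
  t24 'y' -> {3,5}, take 3 (2->3 ok)
  t25 'w' -> {1,2}, take 1 (3->1 ok)
  t26 'w' -> {1,2}, take 1 (1->1 ok)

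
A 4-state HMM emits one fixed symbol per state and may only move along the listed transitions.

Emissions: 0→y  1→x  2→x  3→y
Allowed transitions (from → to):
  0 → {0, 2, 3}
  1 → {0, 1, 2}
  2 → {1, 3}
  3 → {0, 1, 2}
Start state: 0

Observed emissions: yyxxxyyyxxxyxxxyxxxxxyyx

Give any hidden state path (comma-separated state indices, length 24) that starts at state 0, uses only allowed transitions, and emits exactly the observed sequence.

0,3,2,1,1,0,3,0,2,1,2,3,2,1,2,3,2,1,2,1,1,0,3,1

  t0 'y' -> {0,3}, take 0 (start)
  t1 'y' -> {0,3}, take 3 (0->3 ok)
  t2 'x' -> {1,2}, take 2 (3->2 ok)
  t3 'x' -> {1,2}, take 1 (2->1 ok)
  t4 'x' -> {1,2}, take 1 (1->1 ok)
  t5 'y' -> {0,3}, take 0 (1->0 ok)
  t6 'y' -> {0,3}, take 3 (0->3 ok)
  t7 'y' -> {0,3}, take 0 (3->0 ok)
  t8 'x' -> {1,2}, take 2 (0->2 ok)
  t9 'x' -> {1,2}, take 1 (2->1 ok)
  t10 'x' -> {1,2}, take 2 (1->2 ok)
  t11 'y' -> {0,3}, take 3 (2->3 ok)
  t12 'x' -> {1,2}, take 2 (3->2 ok)
  t13 'x' -> {1,2}, take 1 (2->1 ok)
  t14 'x' -> {1,2}, take 2 (1->2 ok)
  t15 'y' -> {0,3}, take 3 (2->3 ok)
  t16 'x' -> {1,2}, take 2 (3->2 ok)
  t17 'x' -> {1,2}, take 1 (2->1 ok)
  t18 'x' -> {1,2}, take 2 (1->2 ok)
  t19 'x' -> {1,2}, take 1 (2->1 ok)
  t20 'x' -> {1,2}, take 1 (1->1 ok)
  t21 'y' -> {0,3}, take 0 (1->0 ok)
  t22 'y' -> {0,3}, take 3 (0->3 ok)
  t23 'x' -> {1,2}, take 1 (3->1 ok)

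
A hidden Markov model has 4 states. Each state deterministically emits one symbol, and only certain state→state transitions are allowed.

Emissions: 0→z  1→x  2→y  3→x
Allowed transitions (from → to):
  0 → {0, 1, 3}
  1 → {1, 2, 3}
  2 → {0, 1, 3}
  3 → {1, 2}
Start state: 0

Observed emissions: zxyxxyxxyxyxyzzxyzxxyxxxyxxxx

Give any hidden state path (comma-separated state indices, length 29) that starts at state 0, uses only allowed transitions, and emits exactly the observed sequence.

  0: obs=z cand={0} pick 0 [start]
  1: obs=x cand={1,3} pick 1 [0->1 ok]
  2: obs=y cand={2} pick 2 [1->2 ok]
  3: obs=x cand={1,3} pick 3 [2->3 ok]
  4: obs=x cand={1,3} pick 1 [3->1 ok]
  5: obs=y cand={2} pick 2 [1->2 ok]
  6: obs=x cand={1,3} pick 3 [2->3 ok]
  7: obs=x cand={1,3} pick 1 [3->1 ok]
  8: obs=y cand={2} pick 2 [1->2 ok]
  9: obs=x cand={1,3} pick 3 [2->3 ok]
  10: obs=y cand={2} pick 2 [3->2 ok]
  11: obs=x cand={1,3} pick 1 [2->1 ok]
  12: obs=y cand={2} pick 2 [1->2 ok]
  13: obs=z cand={0} pick 0 [2->0 ok]
  14: obs=z cand={0} pick 0 [0->0 ok]
  15: obs=x cand={1,3} pick 1 [0->1 ok]
  16: obs=y cand={2} pick 2 [1->2 ok]
  17: obs=z cand={0} pick 0 [2->0 ok]
  18: obs=x cand={1,3} pick 1 [0->1 ok]
  19: obs=x cand={1,3} pick 1 [1->1 ok]
  20: obs=y cand={2} pick 2 [1->2 ok]
  21: obs=x cand={1,3} pick 1 [2->1 ok]
  22: obs=x cand={1,3} pick 3 [1->3 ok]
  23: obs=x cand={1,3} pick 1 [3->1 ok]
  24: obs=y cand={2} pick 2 [1->2 ok]
  25: obs=x cand={1,3} pick 1 [2->1 ok]
  26: obs=x cand={1,3} pick 1 [1->1 ok]
  27: obs=x cand={1,3} pick 1 [1->1 ok]
  28: obs=x cand={1,3} pick 1 [1->1 ok]

0,1,2,3,1,2,3,1,2,3,2,1,2,0,0,1,2,0,1,1,2,1,3,1,2,1,1,1,1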